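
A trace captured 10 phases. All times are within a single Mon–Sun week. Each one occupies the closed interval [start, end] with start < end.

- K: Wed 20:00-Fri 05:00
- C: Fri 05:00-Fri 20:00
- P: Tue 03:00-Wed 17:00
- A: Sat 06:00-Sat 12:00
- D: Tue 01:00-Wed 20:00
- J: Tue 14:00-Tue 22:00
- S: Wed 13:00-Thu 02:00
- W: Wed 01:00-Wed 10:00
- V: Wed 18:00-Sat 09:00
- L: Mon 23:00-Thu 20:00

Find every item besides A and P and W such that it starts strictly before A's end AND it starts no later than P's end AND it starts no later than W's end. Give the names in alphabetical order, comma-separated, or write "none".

Conditions: its start is strictly before A's end (X.start < Sat 12:00) AND its start is no later than P's end (X.start <= Wed 17:00) AND its start is no later than W's end (X.start <= Wed 10:00).
C: start Fri 05:00 < Sat 12:00? ✓; start Fri 05:00 <= Wed 17:00? ✗; start Fri 05:00 <= Wed 10:00? ✗ → no.
D: start Tue 01:00 < Sat 12:00? ✓; start Tue 01:00 <= Wed 17:00? ✓; start Tue 01:00 <= Wed 10:00? ✓ → yes.
J: start Tue 14:00 < Sat 12:00? ✓; start Tue 14:00 <= Wed 17:00? ✓; start Tue 14:00 <= Wed 10:00? ✓ → yes.
K: start Wed 20:00 < Sat 12:00? ✓; start Wed 20:00 <= Wed 17:00? ✗; start Wed 20:00 <= Wed 10:00? ✗ → no.
L: start Mon 23:00 < Sat 12:00? ✓; start Mon 23:00 <= Wed 17:00? ✓; start Mon 23:00 <= Wed 10:00? ✓ → yes.
S: start Wed 13:00 < Sat 12:00? ✓; start Wed 13:00 <= Wed 17:00? ✓; start Wed 13:00 <= Wed 10:00? ✗ → no.
V: start Wed 18:00 < Sat 12:00? ✓; start Wed 18:00 <= Wed 17:00? ✗; start Wed 18:00 <= Wed 10:00? ✗ → no.
Result: D, J, L.

D, J, L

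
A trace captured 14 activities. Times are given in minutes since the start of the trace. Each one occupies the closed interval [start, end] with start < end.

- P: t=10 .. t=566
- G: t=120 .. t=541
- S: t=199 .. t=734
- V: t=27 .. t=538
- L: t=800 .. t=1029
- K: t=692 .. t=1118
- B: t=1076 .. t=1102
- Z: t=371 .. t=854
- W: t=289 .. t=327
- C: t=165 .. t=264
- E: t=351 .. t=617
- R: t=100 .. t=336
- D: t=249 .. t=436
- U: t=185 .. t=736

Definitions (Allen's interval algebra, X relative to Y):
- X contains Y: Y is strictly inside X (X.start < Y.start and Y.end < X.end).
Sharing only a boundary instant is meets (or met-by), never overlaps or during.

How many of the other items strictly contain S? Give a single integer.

1

Target S = [t=199, t=734].
B [t=1076, t=1102] → after → no.
C [t=165, t=264] → overlaps → no.
D [t=249, t=436] → during → no.
E [t=351, t=617] → during → no.
G [t=120, t=541] → overlaps → no.
K [t=692, t=1118] → overlapped-by → no.
L [t=800, t=1029] → after → no.
P [t=10, t=566] → overlaps → no.
R [t=100, t=336] → overlaps → no.
U [t=185, t=736] → contains → counts.
V [t=27, t=538] → overlaps → no.
W [t=289, t=327] → during → no.
Z [t=371, t=854] → overlapped-by → no.
Total: 1.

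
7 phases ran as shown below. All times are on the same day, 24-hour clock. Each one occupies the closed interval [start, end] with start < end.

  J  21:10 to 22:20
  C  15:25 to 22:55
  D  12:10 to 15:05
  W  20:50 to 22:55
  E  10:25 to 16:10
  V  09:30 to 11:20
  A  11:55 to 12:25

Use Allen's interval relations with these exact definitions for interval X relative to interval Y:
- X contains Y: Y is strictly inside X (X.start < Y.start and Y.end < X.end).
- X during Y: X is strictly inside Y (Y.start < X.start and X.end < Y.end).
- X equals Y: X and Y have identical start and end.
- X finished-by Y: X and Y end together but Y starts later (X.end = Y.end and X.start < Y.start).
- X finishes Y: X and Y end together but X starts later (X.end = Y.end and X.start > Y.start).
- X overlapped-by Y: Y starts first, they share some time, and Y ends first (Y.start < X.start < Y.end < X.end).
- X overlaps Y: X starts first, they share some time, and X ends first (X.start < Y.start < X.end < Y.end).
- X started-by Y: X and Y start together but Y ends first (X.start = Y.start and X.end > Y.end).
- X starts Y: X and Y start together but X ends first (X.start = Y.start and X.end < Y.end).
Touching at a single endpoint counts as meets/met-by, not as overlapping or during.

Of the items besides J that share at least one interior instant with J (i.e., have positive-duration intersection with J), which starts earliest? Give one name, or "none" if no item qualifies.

Target J = [21:10, 22:20].
A [11:55, 12:25] → before → excluded.
C [15:25, 22:55] → contains → candidate.
D [12:10, 15:05] → before → excluded.
E [10:25, 16:10] → before → excluded.
V [09:30, 11:20] → before → excluded.
W [20:50, 22:55] → contains → candidate.
Among candidates, earliest start is 15:25 → C.

C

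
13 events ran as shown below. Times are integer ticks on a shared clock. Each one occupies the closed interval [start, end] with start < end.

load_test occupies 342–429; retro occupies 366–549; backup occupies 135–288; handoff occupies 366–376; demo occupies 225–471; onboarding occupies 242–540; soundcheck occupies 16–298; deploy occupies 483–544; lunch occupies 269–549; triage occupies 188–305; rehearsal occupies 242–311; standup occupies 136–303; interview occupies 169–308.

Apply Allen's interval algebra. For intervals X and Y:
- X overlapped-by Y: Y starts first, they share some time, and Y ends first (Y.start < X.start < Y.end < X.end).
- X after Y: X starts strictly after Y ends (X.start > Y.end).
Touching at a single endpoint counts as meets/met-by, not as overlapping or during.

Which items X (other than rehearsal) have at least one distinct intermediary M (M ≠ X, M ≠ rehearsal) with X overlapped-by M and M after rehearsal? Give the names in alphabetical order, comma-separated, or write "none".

Target rehearsal = [242, 311].
Intermediaries M with M after rehearsal: deploy, handoff, load_test, retro.
Via deploy — items with X overlapped-by deploy: none.
Via handoff — items with X overlapped-by handoff: none.
Via load_test — items with X overlapped-by load_test: retro.
Via retro — items with X overlapped-by retro: none.
Union: retro.

retro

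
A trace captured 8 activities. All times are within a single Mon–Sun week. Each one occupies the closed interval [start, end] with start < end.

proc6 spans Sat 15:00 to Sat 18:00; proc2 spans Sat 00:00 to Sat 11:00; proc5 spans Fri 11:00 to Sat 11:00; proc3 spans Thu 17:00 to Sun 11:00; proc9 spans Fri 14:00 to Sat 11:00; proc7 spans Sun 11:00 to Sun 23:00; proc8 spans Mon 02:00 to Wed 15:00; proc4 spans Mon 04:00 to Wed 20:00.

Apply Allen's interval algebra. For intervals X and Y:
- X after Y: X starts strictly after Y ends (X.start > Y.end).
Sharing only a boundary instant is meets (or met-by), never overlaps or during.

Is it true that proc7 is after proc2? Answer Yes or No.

proc7 = [Sun 11:00, Sun 23:00], proc2 = [Sat 00:00, Sat 11:00].
Actual relation of proc7 to proc2: after.
Asked whether 'after' holds → Yes.

Yes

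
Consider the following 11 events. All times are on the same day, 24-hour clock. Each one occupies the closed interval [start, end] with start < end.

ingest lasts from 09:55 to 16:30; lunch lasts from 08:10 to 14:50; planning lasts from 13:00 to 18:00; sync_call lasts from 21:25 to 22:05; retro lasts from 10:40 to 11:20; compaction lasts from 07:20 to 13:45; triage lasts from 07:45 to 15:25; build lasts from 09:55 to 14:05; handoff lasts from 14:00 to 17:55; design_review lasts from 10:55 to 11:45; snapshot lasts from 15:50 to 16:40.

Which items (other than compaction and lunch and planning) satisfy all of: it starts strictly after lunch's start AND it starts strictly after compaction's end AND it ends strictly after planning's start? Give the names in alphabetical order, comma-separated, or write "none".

handoff, snapshot, sync_call

Conditions: its start is strictly after lunch's start (X.start > 08:10) AND its start is strictly after compaction's end (X.start > 13:45) AND its end is strictly after planning's start (X.end > 13:00).
build: start 09:55 > 08:10? ✓; start 09:55 > 13:45? ✗; end 14:05 > 13:00? ✓ → no.
design_review: start 10:55 > 08:10? ✓; start 10:55 > 13:45? ✗; end 11:45 > 13:00? ✗ → no.
handoff: start 14:00 > 08:10? ✓; start 14:00 > 13:45? ✓; end 17:55 > 13:00? ✓ → yes.
ingest: start 09:55 > 08:10? ✓; start 09:55 > 13:45? ✗; end 16:30 > 13:00? ✓ → no.
retro: start 10:40 > 08:10? ✓; start 10:40 > 13:45? ✗; end 11:20 > 13:00? ✗ → no.
snapshot: start 15:50 > 08:10? ✓; start 15:50 > 13:45? ✓; end 16:40 > 13:00? ✓ → yes.
sync_call: start 21:25 > 08:10? ✓; start 21:25 > 13:45? ✓; end 22:05 > 13:00? ✓ → yes.
triage: start 07:45 > 08:10? ✗; start 07:45 > 13:45? ✗; end 15:25 > 13:00? ✓ → no.
Result: handoff, snapshot, sync_call.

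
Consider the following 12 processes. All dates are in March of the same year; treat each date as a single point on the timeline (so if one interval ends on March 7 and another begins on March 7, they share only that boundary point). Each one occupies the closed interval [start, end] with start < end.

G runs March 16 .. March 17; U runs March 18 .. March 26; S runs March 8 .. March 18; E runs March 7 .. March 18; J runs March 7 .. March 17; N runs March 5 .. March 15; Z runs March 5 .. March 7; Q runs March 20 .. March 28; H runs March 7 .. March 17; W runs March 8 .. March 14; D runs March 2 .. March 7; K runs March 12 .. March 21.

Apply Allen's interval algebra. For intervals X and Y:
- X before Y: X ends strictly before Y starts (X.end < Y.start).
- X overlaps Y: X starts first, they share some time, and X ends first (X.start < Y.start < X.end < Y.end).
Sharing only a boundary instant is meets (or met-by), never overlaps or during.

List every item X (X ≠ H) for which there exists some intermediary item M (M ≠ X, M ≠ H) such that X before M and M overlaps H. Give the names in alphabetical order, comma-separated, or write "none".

Target H = [March 7, March 17].
Intermediaries M with M overlaps H: N.
Via N — items with X before N: none.
Union: none.

none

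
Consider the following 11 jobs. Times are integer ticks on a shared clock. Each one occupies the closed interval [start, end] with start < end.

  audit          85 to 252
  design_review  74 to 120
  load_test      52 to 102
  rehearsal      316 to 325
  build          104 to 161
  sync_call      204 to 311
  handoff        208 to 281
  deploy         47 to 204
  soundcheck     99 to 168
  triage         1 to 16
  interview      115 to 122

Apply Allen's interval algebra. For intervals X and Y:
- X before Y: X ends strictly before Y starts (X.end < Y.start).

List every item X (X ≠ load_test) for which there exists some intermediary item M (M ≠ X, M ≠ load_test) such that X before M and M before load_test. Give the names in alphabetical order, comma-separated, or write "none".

Target load_test = [52, 102].
Intermediaries M with M before load_test: triage.
Via triage — items with X before triage: none.
Union: none.

none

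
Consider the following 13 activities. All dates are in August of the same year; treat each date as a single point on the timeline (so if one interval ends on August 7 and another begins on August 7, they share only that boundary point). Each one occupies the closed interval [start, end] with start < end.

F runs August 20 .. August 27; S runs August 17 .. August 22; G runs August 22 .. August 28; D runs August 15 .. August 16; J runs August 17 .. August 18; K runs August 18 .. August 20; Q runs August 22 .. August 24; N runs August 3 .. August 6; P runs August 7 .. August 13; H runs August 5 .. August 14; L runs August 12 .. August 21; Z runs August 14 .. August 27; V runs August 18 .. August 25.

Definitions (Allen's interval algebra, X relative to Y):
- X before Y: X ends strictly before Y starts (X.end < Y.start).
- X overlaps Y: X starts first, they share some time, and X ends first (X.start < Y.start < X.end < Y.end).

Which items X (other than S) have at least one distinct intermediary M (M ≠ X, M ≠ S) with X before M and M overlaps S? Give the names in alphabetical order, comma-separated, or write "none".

N

Target S = [August 17, August 22].
Intermediaries M with M overlaps S: L.
Via L — items with X before L: N.
Union: N.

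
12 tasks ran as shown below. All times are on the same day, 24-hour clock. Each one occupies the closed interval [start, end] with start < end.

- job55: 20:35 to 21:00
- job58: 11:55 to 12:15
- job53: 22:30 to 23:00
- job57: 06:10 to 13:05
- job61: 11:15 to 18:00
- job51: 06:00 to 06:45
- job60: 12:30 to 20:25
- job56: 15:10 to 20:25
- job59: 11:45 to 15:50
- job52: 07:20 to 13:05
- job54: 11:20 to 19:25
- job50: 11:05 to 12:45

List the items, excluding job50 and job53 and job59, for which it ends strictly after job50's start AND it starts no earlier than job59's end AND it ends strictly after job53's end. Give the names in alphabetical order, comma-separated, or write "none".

none

Conditions: its end is strictly after job50's start (X.end > 11:05) AND its start is no earlier than job59's end (X.start >= 15:50) AND its end is strictly after job53's end (X.end > 23:00).
job51: end 06:45 > 11:05? ✗; start 06:00 >= 15:50? ✗; end 06:45 > 23:00? ✗ → no.
job52: end 13:05 > 11:05? ✓; start 07:20 >= 15:50? ✗; end 13:05 > 23:00? ✗ → no.
job54: end 19:25 > 11:05? ✓; start 11:20 >= 15:50? ✗; end 19:25 > 23:00? ✗ → no.
job55: end 21:00 > 11:05? ✓; start 20:35 >= 15:50? ✓; end 21:00 > 23:00? ✗ → no.
job56: end 20:25 > 11:05? ✓; start 15:10 >= 15:50? ✗; end 20:25 > 23:00? ✗ → no.
job57: end 13:05 > 11:05? ✓; start 06:10 >= 15:50? ✗; end 13:05 > 23:00? ✗ → no.
job58: end 12:15 > 11:05? ✓; start 11:55 >= 15:50? ✗; end 12:15 > 23:00? ✗ → no.
job60: end 20:25 > 11:05? ✓; start 12:30 >= 15:50? ✗; end 20:25 > 23:00? ✗ → no.
job61: end 18:00 > 11:05? ✓; start 11:15 >= 15:50? ✗; end 18:00 > 23:00? ✗ → no.
Result: none.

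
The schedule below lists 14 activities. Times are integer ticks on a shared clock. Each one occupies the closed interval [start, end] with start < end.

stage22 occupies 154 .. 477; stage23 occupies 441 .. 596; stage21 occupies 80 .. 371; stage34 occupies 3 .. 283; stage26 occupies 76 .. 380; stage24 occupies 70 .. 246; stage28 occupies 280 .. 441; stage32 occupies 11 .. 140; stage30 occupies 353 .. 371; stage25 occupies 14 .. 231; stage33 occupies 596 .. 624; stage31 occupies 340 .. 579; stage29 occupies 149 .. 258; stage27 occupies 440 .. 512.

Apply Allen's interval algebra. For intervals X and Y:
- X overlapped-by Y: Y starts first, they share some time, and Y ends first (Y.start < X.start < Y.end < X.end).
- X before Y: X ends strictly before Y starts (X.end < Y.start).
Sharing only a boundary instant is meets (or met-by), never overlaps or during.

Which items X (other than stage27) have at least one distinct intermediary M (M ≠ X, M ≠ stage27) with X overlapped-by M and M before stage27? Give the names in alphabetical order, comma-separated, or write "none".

stage21, stage22, stage24, stage25, stage26, stage28, stage29, stage31

Target stage27 = [440, 512].
Intermediaries M with M before stage27: stage21, stage24, stage25, stage26, stage29, stage30, stage32, stage34.
Via stage21 — items with X overlapped-by stage21: stage22, stage28, stage31.
Via stage24 — items with X overlapped-by stage24: stage21, stage22, stage26, stage29.
Via stage25 — items with X overlapped-by stage25: stage21, stage22, stage24, stage26, stage29.
Via stage26 — items with X overlapped-by stage26: stage22, stage28, stage31.
Via stage29 — items with X overlapped-by stage29: stage22.
Via stage30 — items with X overlapped-by stage30: none.
Via stage32 — items with X overlapped-by stage32: stage21, stage24, stage25, stage26.
Via stage34 — items with X overlapped-by stage34: stage21, stage22, stage26, stage28.
Union: stage21, stage22, stage24, stage25, stage26, stage28, stage29, stage31.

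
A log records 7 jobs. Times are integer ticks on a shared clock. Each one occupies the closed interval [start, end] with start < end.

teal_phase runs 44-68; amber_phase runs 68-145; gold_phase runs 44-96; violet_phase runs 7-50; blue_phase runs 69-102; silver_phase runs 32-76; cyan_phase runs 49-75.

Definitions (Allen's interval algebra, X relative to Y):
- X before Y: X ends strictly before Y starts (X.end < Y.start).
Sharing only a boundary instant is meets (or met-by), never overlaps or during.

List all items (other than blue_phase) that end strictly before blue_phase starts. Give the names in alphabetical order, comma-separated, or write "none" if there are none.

teal_phase, violet_phase

Target blue_phase = [69, 102].
amber_phase [68, 145] → contains → no.
cyan_phase [49, 75] → overlaps → no.
gold_phase [44, 96] → overlaps → no.
silver_phase [32, 76] → overlaps → no.
teal_phase [44, 68] → before → yes.
violet_phase [7, 50] → before → yes.
Result: teal_phase, violet_phase.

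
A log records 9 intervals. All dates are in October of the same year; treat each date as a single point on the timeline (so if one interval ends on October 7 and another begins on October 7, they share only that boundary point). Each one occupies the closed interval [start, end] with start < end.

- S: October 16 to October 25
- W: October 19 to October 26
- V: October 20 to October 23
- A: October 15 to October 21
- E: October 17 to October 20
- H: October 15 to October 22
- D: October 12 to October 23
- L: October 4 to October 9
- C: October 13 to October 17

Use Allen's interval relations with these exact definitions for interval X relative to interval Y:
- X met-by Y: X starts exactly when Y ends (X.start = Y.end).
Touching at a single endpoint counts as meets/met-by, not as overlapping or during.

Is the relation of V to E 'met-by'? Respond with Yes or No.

V = [October 20, October 23], E = [October 17, October 20].
Actual relation of V to E: met-by.
Asked whether 'met-by' holds → Yes.

Yes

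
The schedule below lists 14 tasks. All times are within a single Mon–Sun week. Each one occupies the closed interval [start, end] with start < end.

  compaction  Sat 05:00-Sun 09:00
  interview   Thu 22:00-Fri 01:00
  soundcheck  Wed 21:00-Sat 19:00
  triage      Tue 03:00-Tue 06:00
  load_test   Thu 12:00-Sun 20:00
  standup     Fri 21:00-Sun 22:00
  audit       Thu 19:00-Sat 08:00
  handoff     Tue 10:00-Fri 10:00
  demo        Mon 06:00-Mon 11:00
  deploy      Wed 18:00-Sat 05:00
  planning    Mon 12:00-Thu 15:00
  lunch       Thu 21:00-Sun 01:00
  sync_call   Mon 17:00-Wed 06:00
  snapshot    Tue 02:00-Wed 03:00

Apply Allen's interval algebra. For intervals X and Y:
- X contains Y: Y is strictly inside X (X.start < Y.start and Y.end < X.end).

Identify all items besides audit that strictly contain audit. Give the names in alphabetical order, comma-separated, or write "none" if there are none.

Target audit = [Thu 19:00, Sat 08:00].
compaction [Sat 05:00, Sun 09:00] → overlapped-by → no.
demo [Mon 06:00, Mon 11:00] → before → no.
deploy [Wed 18:00, Sat 05:00] → overlaps → no.
handoff [Tue 10:00, Fri 10:00] → overlaps → no.
interview [Thu 22:00, Fri 01:00] → during → no.
load_test [Thu 12:00, Sun 20:00] → contains → yes.
lunch [Thu 21:00, Sun 01:00] → overlapped-by → no.
planning [Mon 12:00, Thu 15:00] → before → no.
snapshot [Tue 02:00, Wed 03:00] → before → no.
soundcheck [Wed 21:00, Sat 19:00] → contains → yes.
standup [Fri 21:00, Sun 22:00] → overlapped-by → no.
sync_call [Mon 17:00, Wed 06:00] → before → no.
triage [Tue 03:00, Tue 06:00] → before → no.
Result: load_test, soundcheck.

load_test, soundcheck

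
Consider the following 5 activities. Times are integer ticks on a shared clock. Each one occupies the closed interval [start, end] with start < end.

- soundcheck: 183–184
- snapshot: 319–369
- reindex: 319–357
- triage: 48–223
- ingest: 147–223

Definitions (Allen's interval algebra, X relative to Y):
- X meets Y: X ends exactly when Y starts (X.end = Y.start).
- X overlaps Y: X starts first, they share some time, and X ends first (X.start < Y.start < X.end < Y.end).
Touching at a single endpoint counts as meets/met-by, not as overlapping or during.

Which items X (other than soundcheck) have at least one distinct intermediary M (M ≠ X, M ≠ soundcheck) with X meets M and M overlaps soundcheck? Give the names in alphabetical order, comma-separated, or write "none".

Target soundcheck = [183, 184].
Intermediaries M with M overlaps soundcheck: none.
Union: none.

none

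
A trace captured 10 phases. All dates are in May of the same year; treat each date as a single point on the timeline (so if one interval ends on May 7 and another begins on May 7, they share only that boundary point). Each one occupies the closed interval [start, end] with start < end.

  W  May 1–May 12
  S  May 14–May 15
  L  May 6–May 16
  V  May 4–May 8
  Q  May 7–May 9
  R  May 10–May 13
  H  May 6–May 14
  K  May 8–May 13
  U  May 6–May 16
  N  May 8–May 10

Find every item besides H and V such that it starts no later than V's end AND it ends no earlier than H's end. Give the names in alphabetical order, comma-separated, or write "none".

L, U

Conditions: its start is no later than V's end (X.start <= May 8) AND its end is no earlier than H's end (X.end >= May 14).
K: start May 8 <= May 8? ✓; end May 13 >= May 14? ✗ → no.
L: start May 6 <= May 8? ✓; end May 16 >= May 14? ✓ → yes.
N: start May 8 <= May 8? ✓; end May 10 >= May 14? ✗ → no.
Q: start May 7 <= May 8? ✓; end May 9 >= May 14? ✗ → no.
R: start May 10 <= May 8? ✗; end May 13 >= May 14? ✗ → no.
S: start May 14 <= May 8? ✗; end May 15 >= May 14? ✓ → no.
U: start May 6 <= May 8? ✓; end May 16 >= May 14? ✓ → yes.
W: start May 1 <= May 8? ✓; end May 12 >= May 14? ✗ → no.
Result: L, U.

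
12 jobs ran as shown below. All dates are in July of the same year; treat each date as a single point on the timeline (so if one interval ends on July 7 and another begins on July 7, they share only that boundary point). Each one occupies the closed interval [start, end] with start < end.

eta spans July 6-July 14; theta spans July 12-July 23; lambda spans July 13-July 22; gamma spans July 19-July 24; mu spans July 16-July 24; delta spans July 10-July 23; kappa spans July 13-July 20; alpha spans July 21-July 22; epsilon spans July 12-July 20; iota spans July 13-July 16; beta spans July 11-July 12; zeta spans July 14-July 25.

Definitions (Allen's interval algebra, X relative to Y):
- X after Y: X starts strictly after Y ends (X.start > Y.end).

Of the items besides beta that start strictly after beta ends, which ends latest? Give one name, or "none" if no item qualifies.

Target beta = [July 11, July 12].
alpha [July 21, July 22] → after → candidate.
delta [July 10, July 23] → contains → excluded.
epsilon [July 12, July 20] → met-by → excluded.
eta [July 6, July 14] → contains → excluded.
gamma [July 19, July 24] → after → candidate.
iota [July 13, July 16] → after → candidate.
kappa [July 13, July 20] → after → candidate.
lambda [July 13, July 22] → after → candidate.
mu [July 16, July 24] → after → candidate.
theta [July 12, July 23] → met-by → excluded.
zeta [July 14, July 25] → after → candidate.
Among candidates, latest end is July 25 → zeta.

zeta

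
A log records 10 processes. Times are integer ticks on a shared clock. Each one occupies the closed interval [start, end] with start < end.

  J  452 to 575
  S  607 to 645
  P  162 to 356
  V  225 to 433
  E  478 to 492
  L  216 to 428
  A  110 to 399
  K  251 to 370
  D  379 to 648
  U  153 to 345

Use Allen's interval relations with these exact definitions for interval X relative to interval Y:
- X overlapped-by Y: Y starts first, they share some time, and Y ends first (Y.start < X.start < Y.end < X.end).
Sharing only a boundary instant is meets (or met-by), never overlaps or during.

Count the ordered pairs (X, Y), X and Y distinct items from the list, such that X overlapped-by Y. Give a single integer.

Checking all 90 ordered pairs for relation 'overlapped-by'; matching pairs in alphabetical order:
(D, A): D overlapped-by A ✓
(D, L): D overlapped-by L ✓
(D, V): D overlapped-by V ✓
(K, P): K overlapped-by P ✓
(K, U): K overlapped-by U ✓
(L, A): L overlapped-by A ✓
(L, P): L overlapped-by P ✓
(L, U): L overlapped-by U ✓
(P, U): P overlapped-by U ✓
(V, A): V overlapped-by A ✓
(V, L): V overlapped-by L ✓
(V, P): V overlapped-by P ✓
(V, U): V overlapped-by U ✓
Count: 13.

13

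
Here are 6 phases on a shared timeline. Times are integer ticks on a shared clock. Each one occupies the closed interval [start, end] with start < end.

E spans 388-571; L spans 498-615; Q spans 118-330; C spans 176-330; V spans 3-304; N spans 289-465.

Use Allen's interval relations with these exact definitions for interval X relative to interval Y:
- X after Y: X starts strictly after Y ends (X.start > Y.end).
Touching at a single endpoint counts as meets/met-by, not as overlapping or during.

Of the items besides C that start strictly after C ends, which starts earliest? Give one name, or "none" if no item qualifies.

E

Target C = [176, 330].
E [388, 571] → after → candidate.
L [498, 615] → after → candidate.
N [289, 465] → overlapped-by → excluded.
Q [118, 330] → finished-by → excluded.
V [3, 304] → overlaps → excluded.
Among candidates, earliest start is 388 → E.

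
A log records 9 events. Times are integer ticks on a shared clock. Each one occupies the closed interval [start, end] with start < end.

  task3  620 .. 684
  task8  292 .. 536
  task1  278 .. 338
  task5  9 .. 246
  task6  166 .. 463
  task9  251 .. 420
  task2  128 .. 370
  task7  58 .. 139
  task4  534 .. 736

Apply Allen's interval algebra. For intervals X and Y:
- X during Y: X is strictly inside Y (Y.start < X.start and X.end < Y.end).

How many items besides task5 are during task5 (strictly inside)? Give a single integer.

1

Target task5 = [9, 246].
task1 [278, 338] → after → no.
task2 [128, 370] → overlapped-by → no.
task3 [620, 684] → after → no.
task4 [534, 736] → after → no.
task6 [166, 463] → overlapped-by → no.
task7 [58, 139] → during → counts.
task8 [292, 536] → after → no.
task9 [251, 420] → after → no.
Total: 1.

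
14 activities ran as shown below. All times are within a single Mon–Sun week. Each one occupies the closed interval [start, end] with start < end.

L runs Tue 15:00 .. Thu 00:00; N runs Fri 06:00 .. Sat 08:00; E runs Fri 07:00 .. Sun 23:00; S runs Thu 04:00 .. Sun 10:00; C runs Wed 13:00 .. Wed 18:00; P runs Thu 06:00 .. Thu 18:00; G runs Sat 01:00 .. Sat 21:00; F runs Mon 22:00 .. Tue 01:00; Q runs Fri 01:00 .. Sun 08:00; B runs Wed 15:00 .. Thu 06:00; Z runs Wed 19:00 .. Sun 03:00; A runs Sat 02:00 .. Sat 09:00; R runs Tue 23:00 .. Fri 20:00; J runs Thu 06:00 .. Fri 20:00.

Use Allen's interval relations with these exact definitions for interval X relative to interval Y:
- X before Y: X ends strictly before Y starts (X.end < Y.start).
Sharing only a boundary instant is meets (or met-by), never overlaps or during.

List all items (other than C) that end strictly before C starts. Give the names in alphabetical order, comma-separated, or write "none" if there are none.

Target C = [Wed 13:00, Wed 18:00].
A [Sat 02:00, Sat 09:00] → after → no.
B [Wed 15:00, Thu 06:00] → overlapped-by → no.
E [Fri 07:00, Sun 23:00] → after → no.
F [Mon 22:00, Tue 01:00] → before → yes.
G [Sat 01:00, Sat 21:00] → after → no.
J [Thu 06:00, Fri 20:00] → after → no.
L [Tue 15:00, Thu 00:00] → contains → no.
N [Fri 06:00, Sat 08:00] → after → no.
P [Thu 06:00, Thu 18:00] → after → no.
Q [Fri 01:00, Sun 08:00] → after → no.
R [Tue 23:00, Fri 20:00] → contains → no.
S [Thu 04:00, Sun 10:00] → after → no.
Z [Wed 19:00, Sun 03:00] → after → no.
Result: F.

F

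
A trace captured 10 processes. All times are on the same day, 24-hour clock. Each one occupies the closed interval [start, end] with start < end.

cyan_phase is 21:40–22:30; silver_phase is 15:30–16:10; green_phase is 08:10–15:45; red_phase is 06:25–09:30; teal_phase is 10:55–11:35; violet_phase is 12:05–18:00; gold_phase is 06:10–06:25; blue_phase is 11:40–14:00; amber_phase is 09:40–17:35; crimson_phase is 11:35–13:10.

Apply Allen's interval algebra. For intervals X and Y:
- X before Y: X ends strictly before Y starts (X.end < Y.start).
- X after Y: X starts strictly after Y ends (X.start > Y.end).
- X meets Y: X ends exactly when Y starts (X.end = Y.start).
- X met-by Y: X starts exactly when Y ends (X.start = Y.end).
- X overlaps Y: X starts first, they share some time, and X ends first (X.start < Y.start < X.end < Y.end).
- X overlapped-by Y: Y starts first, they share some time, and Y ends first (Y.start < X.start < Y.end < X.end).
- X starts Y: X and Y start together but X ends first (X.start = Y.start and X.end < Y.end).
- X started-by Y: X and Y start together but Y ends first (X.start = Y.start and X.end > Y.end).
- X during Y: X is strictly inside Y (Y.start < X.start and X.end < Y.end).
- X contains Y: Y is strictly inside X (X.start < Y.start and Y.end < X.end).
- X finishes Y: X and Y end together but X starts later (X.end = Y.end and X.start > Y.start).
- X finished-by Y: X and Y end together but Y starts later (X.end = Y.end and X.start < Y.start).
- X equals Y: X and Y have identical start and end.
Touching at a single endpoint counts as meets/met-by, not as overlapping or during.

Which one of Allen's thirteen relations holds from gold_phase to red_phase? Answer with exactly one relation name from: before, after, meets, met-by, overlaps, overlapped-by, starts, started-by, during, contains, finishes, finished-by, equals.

meets

gold_phase = [06:10, 06:25]; red_phase = [06:25, 09:30].
Compare endpoints: gold_phase.start < red_phase.start, gold_phase.start < red_phase.end, gold_phase.end = red_phase.start, gold_phase.end < red_phase.end.
That pattern is 'meets'.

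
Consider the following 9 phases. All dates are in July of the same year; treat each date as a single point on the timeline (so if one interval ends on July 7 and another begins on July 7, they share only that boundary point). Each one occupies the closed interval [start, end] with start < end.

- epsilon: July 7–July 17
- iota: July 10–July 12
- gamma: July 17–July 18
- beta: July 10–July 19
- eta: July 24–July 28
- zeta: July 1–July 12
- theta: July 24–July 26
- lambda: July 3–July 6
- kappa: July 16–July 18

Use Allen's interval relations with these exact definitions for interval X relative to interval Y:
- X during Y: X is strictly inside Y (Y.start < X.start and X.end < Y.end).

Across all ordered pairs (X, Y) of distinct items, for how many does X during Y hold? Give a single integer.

4

Checking all 72 ordered pairs for relation 'during'; matching pairs in alphabetical order:
(gamma, beta): gamma during beta ✓
(iota, epsilon): iota during epsilon ✓
(kappa, beta): kappa during beta ✓
(lambda, zeta): lambda during zeta ✓
Count: 4.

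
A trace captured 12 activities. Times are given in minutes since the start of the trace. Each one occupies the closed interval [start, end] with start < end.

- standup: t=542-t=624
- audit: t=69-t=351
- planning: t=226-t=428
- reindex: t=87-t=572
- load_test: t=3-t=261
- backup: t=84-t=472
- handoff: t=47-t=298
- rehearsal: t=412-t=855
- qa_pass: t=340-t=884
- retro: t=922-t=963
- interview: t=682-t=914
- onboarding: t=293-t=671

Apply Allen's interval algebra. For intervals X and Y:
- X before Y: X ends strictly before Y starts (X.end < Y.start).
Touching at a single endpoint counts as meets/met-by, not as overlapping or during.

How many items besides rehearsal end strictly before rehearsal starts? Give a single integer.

3

Target rehearsal = [t=412, t=855].
audit [t=69, t=351] → before → counts.
backup [t=84, t=472] → overlaps → no.
handoff [t=47, t=298] → before → counts.
interview [t=682, t=914] → overlapped-by → no.
load_test [t=3, t=261] → before → counts.
onboarding [t=293, t=671] → overlaps → no.
planning [t=226, t=428] → overlaps → no.
qa_pass [t=340, t=884] → contains → no.
reindex [t=87, t=572] → overlaps → no.
retro [t=922, t=963] → after → no.
standup [t=542, t=624] → during → no.
Total: 3.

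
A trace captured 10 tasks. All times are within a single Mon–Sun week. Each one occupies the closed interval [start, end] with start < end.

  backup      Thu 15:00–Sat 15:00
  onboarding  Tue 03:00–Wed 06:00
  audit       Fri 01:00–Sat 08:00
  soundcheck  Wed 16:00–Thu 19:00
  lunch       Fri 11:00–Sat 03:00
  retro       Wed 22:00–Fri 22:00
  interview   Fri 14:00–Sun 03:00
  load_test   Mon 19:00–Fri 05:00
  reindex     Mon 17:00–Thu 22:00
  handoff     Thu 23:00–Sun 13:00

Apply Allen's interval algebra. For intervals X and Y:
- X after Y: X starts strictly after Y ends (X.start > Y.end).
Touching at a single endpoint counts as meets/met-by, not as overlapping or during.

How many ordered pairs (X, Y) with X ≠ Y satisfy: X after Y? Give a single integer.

Checking all 90 ordered pairs for relation 'after'; matching pairs in alphabetical order:
(audit, onboarding): audit after onboarding ✓
(audit, reindex): audit after reindex ✓
(audit, soundcheck): audit after soundcheck ✓
(backup, onboarding): backup after onboarding ✓
(handoff, onboarding): handoff after onboarding ✓
(handoff, reindex): handoff after reindex ✓
(handoff, soundcheck): handoff after soundcheck ✓
(interview, load_test): interview after load_test ✓
(interview, onboarding): interview after onboarding ✓
(interview, reindex): interview after reindex ✓
(interview, soundcheck): interview after soundcheck ✓
(lunch, load_test): lunch after load_test ✓
(lunch, onboarding): lunch after onboarding ✓
(lunch, reindex): lunch after reindex ✓
(lunch, soundcheck): lunch after soundcheck ✓
(retro, onboarding): retro after onboarding ✓
(soundcheck, onboarding): soundcheck after onboarding ✓
Count: 17.

17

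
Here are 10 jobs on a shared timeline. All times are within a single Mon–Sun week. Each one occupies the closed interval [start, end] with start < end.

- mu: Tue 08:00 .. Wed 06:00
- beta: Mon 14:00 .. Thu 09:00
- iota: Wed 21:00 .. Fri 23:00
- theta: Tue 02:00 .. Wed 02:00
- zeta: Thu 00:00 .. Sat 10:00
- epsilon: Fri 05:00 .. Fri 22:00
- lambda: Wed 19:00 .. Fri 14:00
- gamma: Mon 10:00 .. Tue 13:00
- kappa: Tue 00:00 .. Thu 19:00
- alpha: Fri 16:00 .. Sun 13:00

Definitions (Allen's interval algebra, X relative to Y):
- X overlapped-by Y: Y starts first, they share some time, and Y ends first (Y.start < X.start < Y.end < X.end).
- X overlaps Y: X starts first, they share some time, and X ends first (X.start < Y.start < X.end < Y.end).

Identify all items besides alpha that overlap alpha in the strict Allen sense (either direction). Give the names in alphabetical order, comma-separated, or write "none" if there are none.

epsilon, iota, zeta

Target alpha = [Fri 16:00, Sun 13:00].
beta [Mon 14:00, Thu 09:00] → before → no.
epsilon [Fri 05:00, Fri 22:00] → overlaps → yes.
gamma [Mon 10:00, Tue 13:00] → before → no.
iota [Wed 21:00, Fri 23:00] → overlaps → yes.
kappa [Tue 00:00, Thu 19:00] → before → no.
lambda [Wed 19:00, Fri 14:00] → before → no.
mu [Tue 08:00, Wed 06:00] → before → no.
theta [Tue 02:00, Wed 02:00] → before → no.
zeta [Thu 00:00, Sat 10:00] → overlaps → yes.
Result: epsilon, iota, zeta.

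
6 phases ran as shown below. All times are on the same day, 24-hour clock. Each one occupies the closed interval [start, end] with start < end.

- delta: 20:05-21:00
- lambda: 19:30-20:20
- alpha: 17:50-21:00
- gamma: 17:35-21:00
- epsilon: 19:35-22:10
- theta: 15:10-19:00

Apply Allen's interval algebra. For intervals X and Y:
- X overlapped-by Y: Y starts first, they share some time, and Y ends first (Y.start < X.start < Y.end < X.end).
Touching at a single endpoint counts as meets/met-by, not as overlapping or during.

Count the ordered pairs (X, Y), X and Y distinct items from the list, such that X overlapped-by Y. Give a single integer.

Checking all 30 ordered pairs for relation 'overlapped-by'; matching pairs in alphabetical order:
(alpha, theta): alpha overlapped-by theta ✓
(delta, lambda): delta overlapped-by lambda ✓
(epsilon, alpha): epsilon overlapped-by alpha ✓
(epsilon, gamma): epsilon overlapped-by gamma ✓
(epsilon, lambda): epsilon overlapped-by lambda ✓
(gamma, theta): gamma overlapped-by theta ✓
Count: 6.

6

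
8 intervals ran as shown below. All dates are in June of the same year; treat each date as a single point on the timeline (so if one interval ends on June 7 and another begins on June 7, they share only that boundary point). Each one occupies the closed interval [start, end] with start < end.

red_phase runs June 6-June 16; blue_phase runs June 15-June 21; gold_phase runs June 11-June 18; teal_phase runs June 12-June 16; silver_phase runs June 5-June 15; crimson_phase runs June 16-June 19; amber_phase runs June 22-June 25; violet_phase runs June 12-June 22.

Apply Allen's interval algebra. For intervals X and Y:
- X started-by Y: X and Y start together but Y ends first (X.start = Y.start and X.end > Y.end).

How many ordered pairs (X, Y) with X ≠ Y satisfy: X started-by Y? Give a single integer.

1

Checking all 56 ordered pairs for relation 'started-by'; matching pairs in alphabetical order:
(violet_phase, teal_phase): violet_phase started-by teal_phase ✓
Count: 1.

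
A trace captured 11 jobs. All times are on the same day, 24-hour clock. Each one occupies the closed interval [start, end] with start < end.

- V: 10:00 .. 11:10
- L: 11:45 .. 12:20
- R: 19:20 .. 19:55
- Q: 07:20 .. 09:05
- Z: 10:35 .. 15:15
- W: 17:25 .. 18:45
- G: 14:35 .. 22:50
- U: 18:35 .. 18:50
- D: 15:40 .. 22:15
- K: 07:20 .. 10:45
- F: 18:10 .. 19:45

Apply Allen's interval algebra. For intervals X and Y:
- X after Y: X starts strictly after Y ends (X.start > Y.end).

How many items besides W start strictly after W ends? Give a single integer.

Target W = [17:25, 18:45].
D [15:40, 22:15] → contains → no.
F [18:10, 19:45] → overlapped-by → no.
G [14:35, 22:50] → contains → no.
K [07:20, 10:45] → before → no.
L [11:45, 12:20] → before → no.
Q [07:20, 09:05] → before → no.
R [19:20, 19:55] → after → counts.
U [18:35, 18:50] → overlapped-by → no.
V [10:00, 11:10] → before → no.
Z [10:35, 15:15] → before → no.
Total: 1.

1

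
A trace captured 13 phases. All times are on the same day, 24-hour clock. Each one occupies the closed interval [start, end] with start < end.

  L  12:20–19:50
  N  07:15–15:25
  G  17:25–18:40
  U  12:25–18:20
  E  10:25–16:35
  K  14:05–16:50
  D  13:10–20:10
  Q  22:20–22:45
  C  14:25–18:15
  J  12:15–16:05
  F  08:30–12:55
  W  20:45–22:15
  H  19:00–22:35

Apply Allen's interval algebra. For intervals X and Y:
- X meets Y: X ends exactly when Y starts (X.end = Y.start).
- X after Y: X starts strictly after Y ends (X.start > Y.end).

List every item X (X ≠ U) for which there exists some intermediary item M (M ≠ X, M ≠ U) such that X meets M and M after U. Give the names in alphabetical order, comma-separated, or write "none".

none

Target U = [12:25, 18:20].
Intermediaries M with M after U: H, Q, W.
Via H — items with X meets H: none.
Via Q — items with X meets Q: none.
Via W — items with X meets W: none.
Union: none.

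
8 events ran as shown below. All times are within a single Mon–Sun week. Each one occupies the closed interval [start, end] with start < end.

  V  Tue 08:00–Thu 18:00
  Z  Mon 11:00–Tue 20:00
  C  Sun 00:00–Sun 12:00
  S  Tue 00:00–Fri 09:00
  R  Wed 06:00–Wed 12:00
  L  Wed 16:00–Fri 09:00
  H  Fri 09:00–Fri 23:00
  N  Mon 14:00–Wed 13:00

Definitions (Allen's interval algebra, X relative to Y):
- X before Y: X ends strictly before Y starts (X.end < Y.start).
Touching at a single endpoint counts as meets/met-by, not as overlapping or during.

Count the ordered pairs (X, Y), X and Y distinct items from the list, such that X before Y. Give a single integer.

Checking all 56 ordered pairs for relation 'before'; matching pairs in alphabetical order:
(H, C): H before C ✓
(L, C): L before C ✓
(N, C): N before C ✓
(N, H): N before H ✓
(N, L): N before L ✓
(R, C): R before C ✓
(R, H): R before H ✓
(R, L): R before L ✓
(S, C): S before C ✓
(V, C): V before C ✓
(V, H): V before H ✓
(Z, C): Z before C ✓
(Z, H): Z before H ✓
(Z, L): Z before L ✓
(Z, R): Z before R ✓
Count: 15.

15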